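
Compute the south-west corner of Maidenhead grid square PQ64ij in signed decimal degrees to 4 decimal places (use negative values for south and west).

74.3750, 132.6667

Field P=15, Q=16: +15·20° lon, +16·10° lat → SW at lon 120°, lat 70°.
Square 6, 4: +6·2° lon, +4·1° lat → SW at lon 132°, lat 74°.
Subsquare i=8, j=9: +8·0.0833333° lon, +9·0.0416667° lat → SW at lon 132.667°, lat 74.375°.
latitude 74.3750, longitude 132.6667.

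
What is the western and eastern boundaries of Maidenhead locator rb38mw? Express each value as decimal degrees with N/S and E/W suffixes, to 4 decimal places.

Field R=17, B=1: +17·20° lon, +1·10° lat → SW at lon 160°, lat -80°.
Square 3, 8: +3·2° lon, +8·1° lat → SW at lon 166°, lat -72°.
Subsquare m=12, w=22: +12·0.0833333° lon, +22·0.0416667° lat → SW at lon 167°, lat -71.0833°.
Cell spans 0.0833333° lon × 0.0416667° lat.
west 167.0000° E, east 167.0833° E.

167.0000° E, 167.0833° E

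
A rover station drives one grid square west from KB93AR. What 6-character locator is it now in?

Longitude subsquare a = 0; −1 → -1, wraps to 23 = x, carry into square.
Longitude square 9; −1 → 8.
The latitude characters are unchanged.

KB83xr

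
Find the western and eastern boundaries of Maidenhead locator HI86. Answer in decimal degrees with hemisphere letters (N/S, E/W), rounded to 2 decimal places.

Field H=7, I=8: +7·20° lon, +8·10° lat → SW at lon -40°, lat -10°.
Square 8, 6: +8·2° lon, +6·1° lat → SW at lon -24°, lat -4°.
Cell spans 2° lon × 1° lat.
west 24.00° W, east 22.00° W.

24.00° W, 22.00° W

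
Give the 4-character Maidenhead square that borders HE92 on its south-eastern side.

IE01

Longitude square 9; +1 → 10, wraps to 0, carry into field.
Longitude field H = 7; +1 → 8 = I.
Latitude square 2; −1 → 1.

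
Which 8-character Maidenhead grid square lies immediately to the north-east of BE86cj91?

Longitude extended square 9; +1 → 10, wraps to 0, carry into subsquare.
Longitude subsquare c = 2; +1 → 3 = d.
Latitude extended square 1; +1 → 2.

BE86dj02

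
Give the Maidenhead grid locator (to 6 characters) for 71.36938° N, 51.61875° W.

GQ41ei

Add 180° to longitude and 90° to latitude: 128.3812, 161.3694.
Field (20°×10°, letters A–R): 128.3812/20 → 6 → G, 161.3694/10 → 16 → Q; chars GQ.
Square (2°×1°, digits 0–9): 8.3812/2 → 4, 1.3694/1 → 1; chars 41.
Subsquare (5′×2.5′, letters a–x): 0.3812/0.0833333 → 4 → e, 0.3694/0.0416667 → 8 → i; chars ei.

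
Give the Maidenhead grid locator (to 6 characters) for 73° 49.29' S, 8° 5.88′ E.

JB46be

Shift to the Maidenhead origin (180°W, 90°S): lon 188.0980, lat 16.1785.
Field: 188.0980/20 → 9 → J, 16.1785/10 → 1 → B; chars JB.
Square: 8.0980/2 → 4, 6.1785/1 → 6; chars 46.
Subsquare: 0.0980/0.0833333 → 1 → b, 0.1785/0.0416667 → 4 → e; chars be.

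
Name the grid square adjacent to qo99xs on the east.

Longitude subsquare x = 23; +1 → 24, wraps to 0 = a, carry into square.
Longitude square 9; +1 → 10, wraps to 0, carry into field.
Longitude field Q = 16; +1 → 17 = R.
The latitude characters are unchanged.

RO09as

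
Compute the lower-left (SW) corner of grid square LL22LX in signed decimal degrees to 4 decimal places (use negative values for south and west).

Field L=11, L=11: +11·20° lon, +11·10° lat → SW at lon 40°, lat 20°.
Square 2, 2: +2·2° lon, +2·1° lat → SW at lon 44°, lat 22°.
Subsquare l=11, x=23: +11·0.0833333° lon, +23·0.0416667° lat → SW at lon 44.9167°, lat 22.9583°.
latitude 22.9583, longitude 44.9167.

22.9583, 44.9167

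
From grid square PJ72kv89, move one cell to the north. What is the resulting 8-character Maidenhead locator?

Latitude extended square 9; +1 → 10, wraps to 0, carry into subsquare.
Latitude subsquare v = 21; +1 → 22 = w.
The longitude characters are unchanged.

PJ72kw80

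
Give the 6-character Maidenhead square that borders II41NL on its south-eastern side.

II41ok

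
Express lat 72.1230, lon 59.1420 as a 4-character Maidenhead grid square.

LQ92

Offset from 180°W / 90°S: lon 239.14°, lat 162.12°.
Field: 239.14/20 → 11 → L, 162.12/10 → 16 → Q; chars LQ.
Square: 19.14/2 → 9, 2.12/1 → 2; chars 92.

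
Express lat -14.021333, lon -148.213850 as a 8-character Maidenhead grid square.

BH55vx44

Shift to the Maidenhead origin (180°W, 90°S): lon 31.78615, lat 75.97867.
Field (20°×10°, letters A–R): lon ⌊31.78615/20⌋ = 1 → B; lat ⌊75.97867/10⌋ = 7 → H.
Square (2°×1°, digits 0–9): lon ⌊11.78615/2⌋ = 5; lat ⌊5.97867/1⌋ = 5.
Subsquare (5′×2.5′, letters a–x): lon ⌊1.78615/0.0833333⌋ = 21 → v; lat ⌊0.97867/0.0416667⌋ = 23 → x.
Extended square (30″×15″, digits 0–9): lon ⌊0.03615/0.00833333⌋ = 4; lat ⌊0.02033/0.00416667⌋ = 4.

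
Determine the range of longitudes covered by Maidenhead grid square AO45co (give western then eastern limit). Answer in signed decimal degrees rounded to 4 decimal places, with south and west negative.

-171.8333, -171.7500

Field A=0, O=14: +0·20° lon, +14·10° lat → SW at lon -180°, lat 50°.
Square 4, 5: +4·2° lon, +5·1° lat → SW at lon -172°, lat 55°.
Subsquare c=2, o=14: +2·0.0833333° lon, +14·0.0416667° lat → SW at lon -171.833°, lat 55.5833°.
Cell spans 0.0833333° lon × 0.0416667° lat.
west -171.8333, east -171.7500.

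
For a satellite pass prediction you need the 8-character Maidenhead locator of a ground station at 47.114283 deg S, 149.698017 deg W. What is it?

BE52dv62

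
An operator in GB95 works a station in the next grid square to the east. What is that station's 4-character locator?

HB05

Longitude square 9; +1 → 10, wraps to 0, carry into field.
Longitude field G = 6; +1 → 7 = H.
The latitude characters are unchanged.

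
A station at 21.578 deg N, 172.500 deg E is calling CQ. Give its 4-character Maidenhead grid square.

RL61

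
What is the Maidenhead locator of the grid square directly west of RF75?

Longitude square 7; −1 → 6.
The latitude characters are unchanged.

RF65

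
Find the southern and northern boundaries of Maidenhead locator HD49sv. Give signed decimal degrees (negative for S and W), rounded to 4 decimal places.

-50.1250, -50.0833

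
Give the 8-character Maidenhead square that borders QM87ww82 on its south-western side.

Longitude extended square 8; −1 → 7.
Latitude extended square 2; −1 → 1.

QM87ww71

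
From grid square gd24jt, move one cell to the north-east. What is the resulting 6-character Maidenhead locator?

Longitude subsquare j = 9; +1 → 10 = k.
Latitude subsquare t = 19; +1 → 20 = u.

GD24ku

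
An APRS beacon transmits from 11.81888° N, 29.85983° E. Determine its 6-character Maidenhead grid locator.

Offset from 180°W / 90°S: lon 209.8598°, lat 101.8189°.
Field: 209.8598/20 → 10 → K, 101.8189/10 → 10 → K; chars KK.
Square: 9.8598/2 → 4, 1.8189/1 → 1; chars 41.
Subsquare: 1.8598/0.0833333 → 22 → w, 0.8189/0.0416667 → 19 → t; chars wt.

KK41wt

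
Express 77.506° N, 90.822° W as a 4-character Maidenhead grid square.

EQ47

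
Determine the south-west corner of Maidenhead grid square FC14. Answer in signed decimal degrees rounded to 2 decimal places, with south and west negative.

Field F=5, C=2: +5·20° lon, +2·10° lat → SW at lon -80°, lat -70°.
Square 1, 4: +1·2° lon, +4·1° lat → SW at lon -78°, lat -66°.
latitude -66.00, longitude -78.00.

-66.00, -78.00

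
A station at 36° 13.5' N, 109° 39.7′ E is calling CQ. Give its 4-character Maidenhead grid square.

OM46

Offset from 180°W / 90°S: lon 289.66°, lat 126.22°.
Field (20°×10°, letters A–R): lon ⌊289.66/20⌋ = 14 → O; lat ⌊126.22/10⌋ = 12 → M.
Square (2°×1°, digits 0–9): lon ⌊9.66/2⌋ = 4; lat ⌊6.22/1⌋ = 6.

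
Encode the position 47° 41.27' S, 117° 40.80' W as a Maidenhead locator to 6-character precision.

DE12dh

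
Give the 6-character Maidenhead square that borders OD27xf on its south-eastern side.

Longitude subsquare x = 23; +1 → 24, wraps to 0 = a, carry into square.
Longitude square 2; +1 → 3.
Latitude subsquare f = 5; −1 → 4 = e.

OD37ae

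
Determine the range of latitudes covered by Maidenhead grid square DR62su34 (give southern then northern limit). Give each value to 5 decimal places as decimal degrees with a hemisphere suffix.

82.85000° N, 82.85417° N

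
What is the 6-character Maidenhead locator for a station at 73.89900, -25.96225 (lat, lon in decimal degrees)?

Shift to the Maidenhead origin (180°W, 90°S): lon 154.0377, lat 163.8990.
Field: lon ⌊154.0377/20⌋ = 7 → H; lat ⌊163.8990/10⌋ = 16 → Q.
Square: lon ⌊14.0377/2⌋ = 7; lat ⌊3.8990/1⌋ = 3.
Subsquare: lon ⌊0.0377/0.0833333⌋ = 0 → a; lat ⌊0.8990/0.0416667⌋ = 21 → v.

HQ73av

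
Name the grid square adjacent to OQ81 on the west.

Longitude square 8; −1 → 7.
The latitude characters are unchanged.

OQ71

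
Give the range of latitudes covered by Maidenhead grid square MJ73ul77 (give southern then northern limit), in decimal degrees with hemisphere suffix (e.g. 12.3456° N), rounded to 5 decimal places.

Field M=12, J=9: +12·20° lon, +9·10° lat → SW at lon 60°, lat 0°.
Square 7, 3: +7·2° lon, +3·1° lat → SW at lon 74°, lat 3°.
Subsquare u=20, l=11: +20·0.0833333° lon, +11·0.0416667° lat → SW at lon 75.6667°, lat 3.45833°.
Extended square 7, 7: +7·0.00833333° lon, +7·0.00416667° lat → SW at lon 75.725°, lat 3.4875°.
Cell spans 0.00833333° lon × 0.00416667° lat.
south 3.48750° N, north 3.49167° N.

3.48750° N, 3.49167° N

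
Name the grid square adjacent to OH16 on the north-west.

Longitude square 1; −1 → 0.
Latitude square 6; +1 → 7.

OH07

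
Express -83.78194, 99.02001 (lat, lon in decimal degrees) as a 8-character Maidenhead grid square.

Add 180° to longitude and 90° to latitude: 279.02001, 6.21806.
Field (20°×10°, letters A–R): lon ⌊279.02001/20⌋ = 13 → N; lat ⌊6.21806/10⌋ = 0 → A.
Square (2°×1°, digits 0–9): lon ⌊19.02001/2⌋ = 9; lat ⌊6.21806/1⌋ = 6.
Subsquare (5′×2.5′, letters a–x): lon ⌊1.02001/0.0833333⌋ = 12 → m; lat ⌊0.21806/0.0416667⌋ = 5 → f.
Extended square (30″×15″, digits 0–9): lon ⌊0.02001/0.00833333⌋ = 2; lat ⌊0.00973/0.00416667⌋ = 2.

NA96mf22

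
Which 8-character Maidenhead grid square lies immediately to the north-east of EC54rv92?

EC54sv03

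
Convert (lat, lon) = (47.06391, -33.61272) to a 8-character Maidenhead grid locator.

Add 180° to longitude and 90° to latitude: 146.38728, 137.06391.
Field (20°×10°, letters A–R): 146.38728/20 → 7 → H, 137.06391/10 → 13 → N; chars HN.
Square (2°×1°, digits 0–9): 6.38728/2 → 3, 7.06391/1 → 7; chars 37.
Subsquare (5′×2.5′, letters a–x): 0.38728/0.0833333 → 4 → e, 0.06391/0.0416667 → 1 → b; chars eb.
Extended square (30″×15″, digits 0–9): 0.05395/0.00833333 → 6, 0.02224/0.00416667 → 5; chars 65.

HN37eb65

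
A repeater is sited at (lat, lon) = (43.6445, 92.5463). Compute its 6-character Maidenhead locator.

NN63gp

Shift to the Maidenhead origin (180°W, 90°S): lon 272.5463, lat 133.6445.
Field (20°×10°, letters A–R): lon ⌊272.5463/20⌋ = 13 → N; lat ⌊133.6445/10⌋ = 13 → N.
Square (2°×1°, digits 0–9): lon ⌊12.5463/2⌋ = 6; lat ⌊3.6445/1⌋ = 3.
Subsquare (5′×2.5′, letters a–x): lon ⌊0.5463/0.0833333⌋ = 6 → g; lat ⌊0.6445/0.0416667⌋ = 15 → p.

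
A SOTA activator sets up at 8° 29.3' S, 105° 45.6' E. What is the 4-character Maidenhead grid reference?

OI21

Add 180° to longitude and 90° to latitude: 285.76, 81.51.
Field (20°×10°, letters A–R): lon ⌊285.76/20⌋ = 14 → O; lat ⌊81.51/10⌋ = 8 → I.
Square (2°×1°, digits 0–9): lon ⌊5.76/2⌋ = 2; lat ⌊1.51/1⌋ = 1.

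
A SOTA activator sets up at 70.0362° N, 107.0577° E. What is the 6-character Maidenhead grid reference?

Add 180° to longitude and 90° to latitude: 287.0577, 160.0362.
Field: 287.0577/20 → 14 → O, 160.0362/10 → 16 → Q; chars OQ.
Square: 7.0577/2 → 3, 0.0362/1 → 0; chars 30.
Subsquare: 1.0577/0.0833333 → 12 → m, 0.0362/0.0416667 → 0 → a; chars ma.

OQ30ma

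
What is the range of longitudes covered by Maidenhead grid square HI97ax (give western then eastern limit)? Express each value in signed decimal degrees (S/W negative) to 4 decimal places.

Field H=7, I=8: +7·20° lon, +8·10° lat → SW at lon -40°, lat -10°.
Square 9, 7: +9·2° lon, +7·1° lat → SW at lon -22°, lat -3°.
Subsquare a=0, x=23: +0·0.0833333° lon, +23·0.0416667° lat → SW at lon -22°, lat -2.04167°.
Cell spans 0.0833333° lon × 0.0416667° lat.
west -22.0000, east -21.9167.

-22.0000, -21.9167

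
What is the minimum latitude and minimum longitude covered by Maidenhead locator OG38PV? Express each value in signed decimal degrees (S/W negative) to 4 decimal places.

Field O=14, G=6: +14·20° lon, +6·10° lat → SW at lon 100°, lat -30°.
Square 3, 8: +3·2° lon, +8·1° lat → SW at lon 106°, lat -22°.
Subsquare p=15, v=21: +15·0.0833333° lon, +21·0.0416667° lat → SW at lon 107.25°, lat -21.125°.
latitude -21.1250, longitude 107.2500.

-21.1250, 107.2500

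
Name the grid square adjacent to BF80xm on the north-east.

BF90an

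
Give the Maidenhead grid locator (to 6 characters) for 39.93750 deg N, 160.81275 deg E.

Offset from 180°W / 90°S: lon 340.8127°, lat 129.9375°.
Field: 340.8127/20 → 17 → R, 129.9375/10 → 12 → M; chars RM.
Square: 0.8127/2 → 0, 9.9375/1 → 9; chars 09.
Subsquare: 0.8127/0.0833333 → 9 → j, 0.9375/0.0416667 → 22 → w; chars jw.

RM09jw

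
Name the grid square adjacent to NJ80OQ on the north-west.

NJ80nr

Longitude subsquare o = 14; −1 → 13 = n.
Latitude subsquare q = 16; +1 → 17 = r.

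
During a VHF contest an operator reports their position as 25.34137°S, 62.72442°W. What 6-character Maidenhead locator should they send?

Offset from 180°W / 90°S: lon 117.2756°, lat 64.6586°.
Field: 117.2756/20 → 5 → F, 64.6586/10 → 6 → G; chars FG.
Square: 17.2756/2 → 8, 4.6586/1 → 4; chars 84.
Subsquare: 1.2756/0.0833333 → 15 → p, 0.6586/0.0416667 → 15 → p; chars pp.

FG84pp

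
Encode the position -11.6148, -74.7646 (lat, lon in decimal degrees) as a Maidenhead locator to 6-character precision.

Shift to the Maidenhead origin (180°W, 90°S): lon 105.2354, lat 78.3852.
Field: 105.2354/20 → 5 → F, 78.3852/10 → 7 → H; chars FH.
Square: 5.2354/2 → 2, 8.3852/1 → 8; chars 28.
Subsquare: 1.2354/0.0833333 → 14 → o, 0.3852/0.0416667 → 9 → j; chars oj.

FH28oj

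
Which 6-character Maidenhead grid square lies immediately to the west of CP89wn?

CP89vn

Longitude subsquare w = 22; −1 → 21 = v.
The latitude characters are unchanged.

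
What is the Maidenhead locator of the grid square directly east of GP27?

Longitude square 2; +1 → 3.
The latitude characters are unchanged.

GP37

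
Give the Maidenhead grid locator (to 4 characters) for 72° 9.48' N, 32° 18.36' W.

HQ32

Add 180° to longitude and 90° to latitude: 147.69, 162.16.
Field: 147.69/20 → 7 → H, 162.16/10 → 16 → Q; chars HQ.
Square: 7.69/2 → 3, 2.16/1 → 2; chars 32.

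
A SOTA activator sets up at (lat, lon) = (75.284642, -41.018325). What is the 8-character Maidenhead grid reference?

GQ95lg78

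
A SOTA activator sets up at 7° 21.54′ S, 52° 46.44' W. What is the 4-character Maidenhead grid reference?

GI32

Add 180° to longitude and 90° to latitude: 127.23, 82.64.
Field: lon ⌊127.23/20⌋ = 6 → G; lat ⌊82.64/10⌋ = 8 → I.
Square: lon ⌊7.23/2⌋ = 3; lat ⌊2.64/1⌋ = 2.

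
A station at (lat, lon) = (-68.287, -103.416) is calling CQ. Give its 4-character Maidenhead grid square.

Add 180° to longitude and 90° to latitude: 76.58, 21.71.
Field: lon ⌊76.58/20⌋ = 3 → D; lat ⌊21.71/10⌋ = 2 → C.
Square: lon ⌊16.58/2⌋ = 8; lat ⌊1.71/1⌋ = 1.

DC81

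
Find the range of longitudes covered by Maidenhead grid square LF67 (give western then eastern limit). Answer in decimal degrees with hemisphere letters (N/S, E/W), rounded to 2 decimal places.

52.00° E, 54.00° E

Field L=11, F=5: +11·20° lon, +5·10° lat → SW at lon 40°, lat -40°.
Square 6, 7: +6·2° lon, +7·1° lat → SW at lon 52°, lat -33°.
Cell spans 2° lon × 1° lat.
west 52.00° E, east 54.00° E.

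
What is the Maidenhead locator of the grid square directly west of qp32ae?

QP22xe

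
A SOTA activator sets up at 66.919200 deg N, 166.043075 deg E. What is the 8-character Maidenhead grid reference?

Offset from 180°W / 90°S: lon 346.04307°, lat 156.91920°.
Field (20°×10°, letters A–R): lon ⌊346.04307/20⌋ = 17 → R; lat ⌊156.91920/10⌋ = 15 → P.
Square (2°×1°, digits 0–9): lon ⌊6.04307/2⌋ = 3; lat ⌊6.91920/1⌋ = 6.
Subsquare (5′×2.5′, letters a–x): lon ⌊0.04307/0.0833333⌋ = 0 → a; lat ⌊0.91920/0.0416667⌋ = 22 → w.
Extended square (30″×15″, digits 0–9): lon ⌊0.04307/0.00833333⌋ = 5; lat ⌊0.00253/0.00416667⌋ = 0.

RP36aw50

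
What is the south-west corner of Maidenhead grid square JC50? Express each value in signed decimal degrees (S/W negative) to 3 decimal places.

-70.000, 10.000

Field J=9, C=2: +9·20° lon, +2·10° lat → SW at lon 0°, lat -70°.
Square 5, 0: +5·2° lon, +0·1° lat → SW at lon 10°, lat -70°.
latitude -70.000, longitude 10.000.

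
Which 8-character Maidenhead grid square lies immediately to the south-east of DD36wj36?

DD36wj45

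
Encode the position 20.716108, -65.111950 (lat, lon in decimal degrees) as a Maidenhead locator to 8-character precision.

FL70kr61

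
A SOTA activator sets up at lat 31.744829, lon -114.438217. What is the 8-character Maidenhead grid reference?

DM21sr78

Add 180° to longitude and 90° to latitude: 65.56178, 121.74483.
Field (20°×10°, letters A–R): lon ⌊65.56178/20⌋ = 3 → D; lat ⌊121.74483/10⌋ = 12 → M.
Square (2°×1°, digits 0–9): lon ⌊5.56178/2⌋ = 2; lat ⌊1.74483/1⌋ = 1.
Subsquare (5′×2.5′, letters a–x): lon ⌊1.56178/0.0833333⌋ = 18 → s; lat ⌊0.74483/0.0416667⌋ = 17 → r.
Extended square (30″×15″, digits 0–9): lon ⌊0.06178/0.00833333⌋ = 7; lat ⌊0.03650/0.00416667⌋ = 8.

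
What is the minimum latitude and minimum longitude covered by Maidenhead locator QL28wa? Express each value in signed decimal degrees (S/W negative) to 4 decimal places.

28.0000, 145.8333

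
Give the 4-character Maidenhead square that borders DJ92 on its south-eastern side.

EJ01

Longitude square 9; +1 → 10, wraps to 0, carry into field.
Longitude field D = 3; +1 → 4 = E.
Latitude square 2; −1 → 1.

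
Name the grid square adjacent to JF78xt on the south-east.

JF88as

Longitude subsquare x = 23; +1 → 24, wraps to 0 = a, carry into square.
Longitude square 7; +1 → 8.
Latitude subsquare t = 19; −1 → 18 = s.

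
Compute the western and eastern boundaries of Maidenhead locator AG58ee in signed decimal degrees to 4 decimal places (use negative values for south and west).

Field A=0, G=6: +0·20° lon, +6·10° lat → SW at lon -180°, lat -30°.
Square 5, 8: +5·2° lon, +8·1° lat → SW at lon -170°, lat -22°.
Subsquare e=4, e=4: +4·0.0833333° lon, +4·0.0416667° lat → SW at lon -169.667°, lat -21.8333°.
Cell spans 0.0833333° lon × 0.0416667° lat.
west -169.6667, east -169.5833.

-169.6667, -169.5833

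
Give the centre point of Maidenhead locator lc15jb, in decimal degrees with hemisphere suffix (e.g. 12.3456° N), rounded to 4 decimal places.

Field L=11, C=2: +11·20° lon, +2·10° lat → SW at lon 40°, lat -70°.
Square 1, 5: +1·2° lon, +5·1° lat → SW at lon 42°, lat -65°.
Subsquare j=9, b=1: +9·0.0833333° lon, +1·0.0416667° lat → SW at lon 42.75°, lat -64.9583°.
Cell spans 0.0833333° lon × 0.0416667° lat. Centre is SW corner plus half of each.
latitude 64.9375° S, longitude 42.7917° E.

64.9375° S, 42.7917° E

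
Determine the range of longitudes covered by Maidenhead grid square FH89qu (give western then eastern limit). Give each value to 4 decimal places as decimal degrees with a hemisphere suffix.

62.6667° W, 62.5833° W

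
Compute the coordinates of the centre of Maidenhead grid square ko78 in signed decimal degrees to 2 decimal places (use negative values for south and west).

58.50, 35.00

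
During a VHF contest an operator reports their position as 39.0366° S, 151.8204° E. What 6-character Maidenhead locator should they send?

QF50vx

Add 180° to longitude and 90° to latitude: 331.8204, 50.9634.
Field (20°×10°, letters A–R): lon ⌊331.8204/20⌋ = 16 → Q; lat ⌊50.9634/10⌋ = 5 → F.
Square (2°×1°, digits 0–9): lon ⌊11.8204/2⌋ = 5; lat ⌊0.9634/1⌋ = 0.
Subsquare (5′×2.5′, letters a–x): lon ⌊1.8204/0.0833333⌋ = 21 → v; lat ⌊0.9634/0.0416667⌋ = 23 → x.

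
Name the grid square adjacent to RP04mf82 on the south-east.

RP04mf91

Longitude extended square 8; +1 → 9.
Latitude extended square 2; −1 → 1.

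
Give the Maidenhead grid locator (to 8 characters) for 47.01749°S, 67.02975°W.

Shift to the Maidenhead origin (180°W, 90°S): lon 112.97025, lat 42.98251.
Field: lon ⌊112.97025/20⌋ = 5 → F; lat ⌊42.98251/10⌋ = 4 → E.
Square: lon ⌊12.97025/2⌋ = 6; lat ⌊2.98251/1⌋ = 2.
Subsquare: lon ⌊0.97025/0.0833333⌋ = 11 → l; lat ⌊0.98251/0.0416667⌋ = 23 → x.
Extended square: lon ⌊0.05358/0.00833333⌋ = 6; lat ⌊0.02418/0.00416667⌋ = 5.

FE62lx65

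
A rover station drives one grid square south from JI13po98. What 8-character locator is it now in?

JI13po97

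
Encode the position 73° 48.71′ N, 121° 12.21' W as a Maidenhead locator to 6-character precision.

CQ93jt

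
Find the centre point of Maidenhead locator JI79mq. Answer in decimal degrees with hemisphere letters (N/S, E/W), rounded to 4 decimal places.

0.3125° S, 15.0417° E

Field J=9, I=8: +9·20° lon, +8·10° lat → SW at lon 0°, lat -10°.
Square 7, 9: +7·2° lon, +9·1° lat → SW at lon 14°, lat -1°.
Subsquare m=12, q=16: +12·0.0833333° lon, +16·0.0416667° lat → SW at lon 15°, lat -0.333333°.
Cell spans 0.0833333° lon × 0.0416667° lat. Centre is SW corner plus half of each.
latitude 0.3125° S, longitude 15.0417° E.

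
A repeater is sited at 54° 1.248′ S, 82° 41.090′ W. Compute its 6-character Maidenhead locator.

Shift to the Maidenhead origin (180°W, 90°S): lon 97.3152, lat 35.9792.
Field: 97.3152/20 → 4 → E, 35.9792/10 → 3 → D; chars ED.
Square: 17.3152/2 → 8, 5.9792/1 → 5; chars 85.
Subsquare: 1.3152/0.0833333 → 15 → p, 0.9792/0.0416667 → 23 → x; chars px.

ED85px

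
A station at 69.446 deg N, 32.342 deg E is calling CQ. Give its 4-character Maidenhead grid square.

KP69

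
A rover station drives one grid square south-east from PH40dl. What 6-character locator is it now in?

PH40ek

Longitude subsquare d = 3; +1 → 4 = e.
Latitude subsquare l = 11; −1 → 10 = k.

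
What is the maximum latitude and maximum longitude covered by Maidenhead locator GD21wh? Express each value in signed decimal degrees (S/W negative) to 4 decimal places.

-58.6667, -54.0833

Field G=6, D=3: +6·20° lon, +3·10° lat → SW at lon -60°, lat -60°.
Square 2, 1: +2·2° lon, +1·1° lat → SW at lon -56°, lat -59°.
Subsquare w=22, h=7: +22·0.0833333° lon, +7·0.0416667° lat → SW at lon -54.1667°, lat -58.7083°.
Cell spans 0.0833333° lon × 0.0416667° lat. NE corner is SW corner plus one full cell.
latitude -58.6667, longitude -54.0833.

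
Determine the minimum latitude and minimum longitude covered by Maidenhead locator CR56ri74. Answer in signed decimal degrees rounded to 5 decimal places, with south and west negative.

86.35000, -128.52500

Field C=2, R=17: +2·20° lon, +17·10° lat → SW at lon -140°, lat 80°.
Square 5, 6: +5·2° lon, +6·1° lat → SW at lon -130°, lat 86°.
Subsquare r=17, i=8: +17·0.0833333° lon, +8·0.0416667° lat → SW at lon -128.583°, lat 86.3333°.
Extended square 7, 4: +7·0.00833333° lon, +4·0.00416667° lat → SW at lon -128.525°, lat 86.35°.
latitude 86.35000, longitude -128.52500.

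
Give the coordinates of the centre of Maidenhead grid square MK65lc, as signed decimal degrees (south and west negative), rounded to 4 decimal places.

15.1042, 72.9583

Field M=12, K=10: +12·20° lon, +10·10° lat → SW at lon 60°, lat 10°.
Square 6, 5: +6·2° lon, +5·1° lat → SW at lon 72°, lat 15°.
Subsquare l=11, c=2: +11·0.0833333° lon, +2·0.0416667° lat → SW at lon 72.9167°, lat 15.0833°.
Cell spans 0.0833333° lon × 0.0416667° lat. Centre is SW corner plus half of each.
latitude 15.1042, longitude 72.9583.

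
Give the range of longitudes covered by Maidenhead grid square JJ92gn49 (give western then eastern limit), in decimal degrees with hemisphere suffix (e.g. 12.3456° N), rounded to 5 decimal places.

18.53333° E, 18.54167° E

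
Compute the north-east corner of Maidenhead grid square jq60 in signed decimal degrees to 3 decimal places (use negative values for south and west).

Field J=9, Q=16: +9·20° lon, +16·10° lat → SW at lon 0°, lat 70°.
Square 6, 0: +6·2° lon, +0·1° lat → SW at lon 12°, lat 70°.
Cell spans 2° lon × 1° lat. NE corner is SW corner plus one full cell.
latitude 71.000, longitude 14.000.

71.000, 14.000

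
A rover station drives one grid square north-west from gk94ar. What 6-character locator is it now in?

GK84xs

Longitude subsquare a = 0; −1 → -1, wraps to 23 = x, carry into square.
Longitude square 9; −1 → 8.
Latitude subsquare r = 17; +1 → 18 = s.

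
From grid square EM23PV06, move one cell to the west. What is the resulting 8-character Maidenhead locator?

Longitude extended square 0; −1 → -1, wraps to 9, carry into subsquare.
Longitude subsquare p = 15; −1 → 14 = o.
The latitude characters are unchanged.

EM23ov96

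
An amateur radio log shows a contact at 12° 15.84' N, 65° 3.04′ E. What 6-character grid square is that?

Shift to the Maidenhead origin (180°W, 90°S): lon 245.0507, lat 102.2640.
Field: lon ⌊245.0507/20⌋ = 12 → M; lat ⌊102.2640/10⌋ = 10 → K.
Square: lon ⌊5.0507/2⌋ = 2; lat ⌊2.2640/1⌋ = 2.
Subsquare: lon ⌊1.0507/0.0833333⌋ = 12 → m; lat ⌊0.2640/0.0416667⌋ = 6 → g.

MK22mg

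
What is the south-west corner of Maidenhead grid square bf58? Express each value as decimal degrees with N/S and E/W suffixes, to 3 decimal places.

32.000° S, 150.000° W

Field B=1, F=5: +1·20° lon, +5·10° lat → SW at lon -160°, lat -40°.
Square 5, 8: +5·2° lon, +8·1° lat → SW at lon -150°, lat -32°.
latitude 32.000° S, longitude 150.000° W.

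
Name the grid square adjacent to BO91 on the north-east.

CO02

Longitude square 9; +1 → 10, wraps to 0, carry into field.
Longitude field B = 1; +1 → 2 = C.
Latitude square 1; +1 → 2.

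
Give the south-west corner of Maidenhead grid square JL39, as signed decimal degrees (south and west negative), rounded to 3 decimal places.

29.000, 6.000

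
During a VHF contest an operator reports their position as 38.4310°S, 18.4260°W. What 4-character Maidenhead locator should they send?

Add 180° to longitude and 90° to latitude: 161.57, 51.57.
Field: lon ⌊161.57/20⌋ = 8 → I; lat ⌊51.57/10⌋ = 5 → F.
Square: lon ⌊1.57/2⌋ = 0; lat ⌊1.57/1⌋ = 1.

IF01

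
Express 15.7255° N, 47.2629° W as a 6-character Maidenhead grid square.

GK65ir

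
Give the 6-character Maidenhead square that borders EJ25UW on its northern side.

Latitude subsquare w = 22; +1 → 23 = x.
The longitude characters are unchanged.

EJ25ux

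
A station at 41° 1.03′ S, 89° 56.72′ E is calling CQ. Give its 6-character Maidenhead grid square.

Add 180° to longitude and 90° to latitude: 269.9453, 48.9828.
Field (20°×10°, letters A–R): 269.9453/20 → 13 → N, 48.9828/10 → 4 → E; chars NE.
Square (2°×1°, digits 0–9): 9.9453/2 → 4, 8.9828/1 → 8; chars 48.
Subsquare (5′×2.5′, letters a–x): 1.9453/0.0833333 → 23 → x, 0.9828/0.0416667 → 23 → x; chars xx.

NE48xx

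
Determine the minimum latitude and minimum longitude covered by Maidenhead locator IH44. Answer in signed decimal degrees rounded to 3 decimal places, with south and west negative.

-16.000, -12.000

Field I=8, H=7: +8·20° lon, +7·10° lat → SW at lon -20°, lat -20°.
Square 4, 4: +4·2° lon, +4·1° lat → SW at lon -12°, lat -16°.
latitude -16.000, longitude -12.000.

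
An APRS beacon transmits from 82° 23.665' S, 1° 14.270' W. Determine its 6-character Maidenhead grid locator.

IA97jo

Shift to the Maidenhead origin (180°W, 90°S): lon 178.7622, lat 7.6056.
Field (20°×10°, letters A–R): 178.7622/20 → 8 → I, 7.6056/10 → 0 → A; chars IA.
Square (2°×1°, digits 0–9): 18.7622/2 → 9, 7.6056/1 → 7; chars 97.
Subsquare (5′×2.5′, letters a–x): 0.7622/0.0833333 → 9 → j, 0.6056/0.0416667 → 14 → o; chars jo.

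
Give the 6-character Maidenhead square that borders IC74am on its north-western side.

IC64xn

Longitude subsquare a = 0; −1 → -1, wraps to 23 = x, carry into square.
Longitude square 7; −1 → 6.
Latitude subsquare m = 12; +1 → 13 = n.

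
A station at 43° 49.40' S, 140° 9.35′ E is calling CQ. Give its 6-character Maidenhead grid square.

QE06be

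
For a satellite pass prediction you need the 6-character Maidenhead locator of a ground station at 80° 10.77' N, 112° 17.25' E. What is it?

Offset from 180°W / 90°S: lon 292.2875°, lat 170.1795°.
Field: lon ⌊292.2875/20⌋ = 14 → O; lat ⌊170.1795/10⌋ = 17 → R.
Square: lon ⌊12.2875/2⌋ = 6; lat ⌊0.1795/1⌋ = 0.
Subsquare: lon ⌊0.2875/0.0833333⌋ = 3 → d; lat ⌊0.1795/0.0416667⌋ = 4 → e.

OR60de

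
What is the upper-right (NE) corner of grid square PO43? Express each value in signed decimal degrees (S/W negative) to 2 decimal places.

Field P=15, O=14: +15·20° lon, +14·10° lat → SW at lon 120°, lat 50°.
Square 4, 3: +4·2° lon, +3·1° lat → SW at lon 128°, lat 53°.
Cell spans 2° lon × 1° lat. NE corner is SW corner plus one full cell.
latitude 54.00, longitude 130.00.

54.00, 130.00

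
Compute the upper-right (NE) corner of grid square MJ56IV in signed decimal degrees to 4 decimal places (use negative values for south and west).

6.9167, 70.7500

Field M=12, J=9: +12·20° lon, +9·10° lat → SW at lon 60°, lat 0°.
Square 5, 6: +5·2° lon, +6·1° lat → SW at lon 70°, lat 6°.
Subsquare i=8, v=21: +8·0.0833333° lon, +21·0.0416667° lat → SW at lon 70.6667°, lat 6.875°.
Cell spans 0.0833333° lon × 0.0416667° lat. NE corner is SW corner plus one full cell.
latitude 6.9167, longitude 70.7500.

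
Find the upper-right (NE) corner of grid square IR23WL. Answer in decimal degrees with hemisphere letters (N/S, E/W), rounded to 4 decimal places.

83.5000° N, 14.0833° W

Field I=8, R=17: +8·20° lon, +17·10° lat → SW at lon -20°, lat 80°.
Square 2, 3: +2·2° lon, +3·1° lat → SW at lon -16°, lat 83°.
Subsquare w=22, l=11: +22·0.0833333° lon, +11·0.0416667° lat → SW at lon -14.1667°, lat 83.4583°.
Cell spans 0.0833333° lon × 0.0416667° lat. NE corner is SW corner plus one full cell.
latitude 83.5000° N, longitude 14.0833° W.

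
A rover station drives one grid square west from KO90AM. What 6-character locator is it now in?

KO80xm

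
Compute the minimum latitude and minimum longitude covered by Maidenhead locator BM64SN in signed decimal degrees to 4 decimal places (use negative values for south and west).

34.5417, -146.5000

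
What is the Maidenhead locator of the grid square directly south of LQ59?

LQ58

Latitude square 9; −1 → 8.
The longitude characters are unchanged.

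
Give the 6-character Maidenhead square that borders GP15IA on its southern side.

GP14ix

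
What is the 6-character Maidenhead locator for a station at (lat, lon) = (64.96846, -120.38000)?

CP94tx

Offset from 180°W / 90°S: lon 59.6200°, lat 154.9685°.
Field: lon ⌊59.6200/20⌋ = 2 → C; lat ⌊154.9685/10⌋ = 15 → P.
Square: lon ⌊19.6200/2⌋ = 9; lat ⌊4.9685/1⌋ = 4.
Subsquare: lon ⌊1.6200/0.0833333⌋ = 19 → t; lat ⌊0.9685/0.0416667⌋ = 23 → x.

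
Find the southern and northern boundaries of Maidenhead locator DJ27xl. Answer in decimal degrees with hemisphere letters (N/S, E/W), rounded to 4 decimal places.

Field D=3, J=9: +3·20° lon, +9·10° lat → SW at lon -120°, lat 0°.
Square 2, 7: +2·2° lon, +7·1° lat → SW at lon -116°, lat 7°.
Subsquare x=23, l=11: +23·0.0833333° lon, +11·0.0416667° lat → SW at lon -114.083°, lat 7.45833°.
Cell spans 0.0833333° lon × 0.0416667° lat.
south 7.4583° N, north 7.5000° N.

7.4583° N, 7.5000° N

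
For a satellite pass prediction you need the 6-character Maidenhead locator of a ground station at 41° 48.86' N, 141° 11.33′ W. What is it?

BN91jt

Shift to the Maidenhead origin (180°W, 90°S): lon 38.8112, lat 131.8143.
Field (20°×10°, letters A–R): lon ⌊38.8112/20⌋ = 1 → B; lat ⌊131.8143/10⌋ = 13 → N.
Square (2°×1°, digits 0–9): lon ⌊18.8112/2⌋ = 9; lat ⌊1.8143/1⌋ = 1.
Subsquare (5′×2.5′, letters a–x): lon ⌊0.8112/0.0833333⌋ = 9 → j; lat ⌊0.8143/0.0416667⌋ = 19 → t.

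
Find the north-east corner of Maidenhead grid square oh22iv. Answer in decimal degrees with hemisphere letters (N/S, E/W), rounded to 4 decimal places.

17.0833° S, 104.7500° E

Field O=14, H=7: +14·20° lon, +7·10° lat → SW at lon 100°, lat -20°.
Square 2, 2: +2·2° lon, +2·1° lat → SW at lon 104°, lat -18°.
Subsquare i=8, v=21: +8·0.0833333° lon, +21·0.0416667° lat → SW at lon 104.667°, lat -17.125°.
Cell spans 0.0833333° lon × 0.0416667° lat. NE corner is SW corner plus one full cell.
latitude 17.0833° S, longitude 104.7500° E.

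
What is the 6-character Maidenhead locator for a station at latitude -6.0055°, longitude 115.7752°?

Offset from 180°W / 90°S: lon 295.7752°, lat 83.9945°.
Field: 295.7752/20 → 14 → O, 83.9945/10 → 8 → I; chars OI.
Square: 15.7752/2 → 7, 3.9945/1 → 3; chars 73.
Subsquare: 1.7752/0.0833333 → 21 → v, 0.9945/0.0416667 → 23 → x; chars vx.

OI73vx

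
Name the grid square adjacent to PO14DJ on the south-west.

PO14ci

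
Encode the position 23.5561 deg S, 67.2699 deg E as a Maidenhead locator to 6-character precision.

MG36pk

Shift to the Maidenhead origin (180°W, 90°S): lon 247.2699, lat 66.4439.
Field: lon ⌊247.2699/20⌋ = 12 → M; lat ⌊66.4439/10⌋ = 6 → G.
Square: lon ⌊7.2699/2⌋ = 3; lat ⌊6.4439/1⌋ = 6.
Subsquare: lon ⌊1.2699/0.0833333⌋ = 15 → p; lat ⌊0.4439/0.0416667⌋ = 10 → k.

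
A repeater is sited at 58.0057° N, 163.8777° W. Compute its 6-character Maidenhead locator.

Offset from 180°W / 90°S: lon 16.1223°, lat 148.0057°.
Field (20°×10°, letters A–R): 16.1223/20 → 0 → A, 148.0057/10 → 14 → O; chars AO.
Square (2°×1°, digits 0–9): 16.1223/2 → 8, 8.0057/1 → 8; chars 88.
Subsquare (5′×2.5′, letters a–x): 0.1223/0.0833333 → 1 → b, 0.0057/0.0416667 → 0 → a; chars ba.

AO88ba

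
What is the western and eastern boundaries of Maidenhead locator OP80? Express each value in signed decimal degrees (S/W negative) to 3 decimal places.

Field O=14, P=15: +14·20° lon, +15·10° lat → SW at lon 100°, lat 60°.
Square 8, 0: +8·2° lon, +0·1° lat → SW at lon 116°, lat 60°.
Cell spans 2° lon × 1° lat.
west 116.000, east 118.000.

116.000, 118.000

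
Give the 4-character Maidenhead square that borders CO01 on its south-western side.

BO90

Longitude square 0; −1 → -1, wraps to 9, carry into field.
Longitude field C = 2; −1 → 1 = B.
Latitude square 1; −1 → 0.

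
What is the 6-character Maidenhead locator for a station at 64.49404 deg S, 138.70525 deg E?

Shift to the Maidenhead origin (180°W, 90°S): lon 318.7052, lat 25.5060.
Field (20°×10°, letters A–R): lon ⌊318.7052/20⌋ = 15 → P; lat ⌊25.5060/10⌋ = 2 → C.
Square (2°×1°, digits 0–9): lon ⌊18.7052/2⌋ = 9; lat ⌊5.5060/1⌋ = 5.
Subsquare (5′×2.5′, letters a–x): lon ⌊0.7052/0.0833333⌋ = 8 → i; lat ⌊0.5060/0.0416667⌋ = 12 → m.

PC95im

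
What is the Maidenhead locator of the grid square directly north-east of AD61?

AD72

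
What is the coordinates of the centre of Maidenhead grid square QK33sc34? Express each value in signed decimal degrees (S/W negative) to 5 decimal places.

Field Q=16, K=10: +16·20° lon, +10·10° lat → SW at lon 140°, lat 10°.
Square 3, 3: +3·2° lon, +3·1° lat → SW at lon 146°, lat 13°.
Subsquare s=18, c=2: +18·0.0833333° lon, +2·0.0416667° lat → SW at lon 147.5°, lat 13.0833°.
Extended square 3, 4: +3·0.00833333° lon, +4·0.00416667° lat → SW at lon 147.525°, lat 13.1°.
Cell spans 0.00833333° lon × 0.00416667° lat. Centre is SW corner plus half of each.
latitude 13.10208, longitude 147.52917.

13.10208, 147.52917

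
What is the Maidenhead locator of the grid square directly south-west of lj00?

Longitude square 0; −1 → -1, wraps to 9, carry into field.
Longitude field L = 11; −1 → 10 = K.
Latitude square 0; −1 → -1, wraps to 9, carry into field.
Latitude field J = 9; −1 → 8 = I.

KI99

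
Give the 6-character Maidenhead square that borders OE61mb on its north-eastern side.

Longitude subsquare m = 12; +1 → 13 = n.
Latitude subsquare b = 1; +1 → 2 = c.

OE61nc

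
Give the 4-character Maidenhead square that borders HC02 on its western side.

GC92

Longitude square 0; −1 → -1, wraps to 9, carry into field.
Longitude field H = 7; −1 → 6 = G.
The latitude characters are unchanged.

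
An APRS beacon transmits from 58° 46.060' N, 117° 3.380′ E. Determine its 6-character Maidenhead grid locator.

Offset from 180°W / 90°S: lon 297.0563°, lat 148.7677°.
Field: lon ⌊297.0563/20⌋ = 14 → O; lat ⌊148.7677/10⌋ = 14 → O.
Square: lon ⌊17.0563/2⌋ = 8; lat ⌊8.7677/1⌋ = 8.
Subsquare: lon ⌊1.0563/0.0833333⌋ = 12 → m; lat ⌊0.7677/0.0416667⌋ = 18 → s.

OO88ms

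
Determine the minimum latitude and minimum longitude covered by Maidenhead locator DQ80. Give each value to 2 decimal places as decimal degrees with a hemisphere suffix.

Field D=3, Q=16: +3·20° lon, +16·10° lat → SW at lon -120°, lat 70°.
Square 8, 0: +8·2° lon, +0·1° lat → SW at lon -104°, lat 70°.
latitude 70.00° N, longitude 104.00° W.

70.00° N, 104.00° W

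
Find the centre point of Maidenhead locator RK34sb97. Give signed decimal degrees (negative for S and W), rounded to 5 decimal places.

14.07292, 167.57917

Field R=17, K=10: +17·20° lon, +10·10° lat → SW at lon 160°, lat 10°.
Square 3, 4: +3·2° lon, +4·1° lat → SW at lon 166°, lat 14°.
Subsquare s=18, b=1: +18·0.0833333° lon, +1·0.0416667° lat → SW at lon 167.5°, lat 14.0417°.
Extended square 9, 7: +9·0.00833333° lon, +7·0.00416667° lat → SW at lon 167.575°, lat 14.0708°.
Cell spans 0.00833333° lon × 0.00416667° lat. Centre is SW corner plus half of each.
latitude 14.07292, longitude 167.57917.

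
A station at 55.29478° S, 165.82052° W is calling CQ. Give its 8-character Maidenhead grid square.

AD74cq19

Shift to the Maidenhead origin (180°W, 90°S): lon 14.17948, lat 34.70522.
Field (20°×10°, letters A–R): 14.17948/20 → 0 → A, 34.70522/10 → 3 → D; chars AD.
Square (2°×1°, digits 0–9): 14.17948/2 → 7, 4.70522/1 → 4; chars 74.
Subsquare (5′×2.5′, letters a–x): 0.17948/0.0833333 → 2 → c, 0.70522/0.0416667 → 16 → q; chars cq.
Extended square (30″×15″, digits 0–9): 0.01281/0.00833333 → 1, 0.03855/0.00416667 → 9; chars 19.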